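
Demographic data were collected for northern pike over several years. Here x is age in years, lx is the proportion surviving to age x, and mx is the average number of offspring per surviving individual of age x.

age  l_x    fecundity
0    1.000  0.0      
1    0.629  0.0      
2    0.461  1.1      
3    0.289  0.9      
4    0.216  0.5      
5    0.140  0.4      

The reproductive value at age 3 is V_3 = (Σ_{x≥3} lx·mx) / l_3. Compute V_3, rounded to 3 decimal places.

lx·mx for x ≥ 3: 0.2601, 0.108, 0.056 → sum = 0.4241
V_3 = 0.4241 / l_3 = 0.4241 / 0.289 = 1.467474… → 1.467

1.467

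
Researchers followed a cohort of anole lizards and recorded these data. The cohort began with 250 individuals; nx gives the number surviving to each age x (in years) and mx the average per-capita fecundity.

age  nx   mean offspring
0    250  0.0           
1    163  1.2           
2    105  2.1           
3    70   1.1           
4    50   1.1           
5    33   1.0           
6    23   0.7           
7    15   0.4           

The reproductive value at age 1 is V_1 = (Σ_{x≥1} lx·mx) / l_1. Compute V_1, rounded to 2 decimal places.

lx = nx/n0 = nx/250: 1, 0.652, 0.42, 0.28, 0.2, 0.132, 0.092, 0.06
lx·mx for x ≥ 1: 0.7824, 0.882, 0.308, 0.22, 0.132, 0.0644, 0.024 → sum = 2.4128
V_1 = 2.4128 / l_1 = 2.4128 / 0.652 = 3.700613… → 3.70

3.70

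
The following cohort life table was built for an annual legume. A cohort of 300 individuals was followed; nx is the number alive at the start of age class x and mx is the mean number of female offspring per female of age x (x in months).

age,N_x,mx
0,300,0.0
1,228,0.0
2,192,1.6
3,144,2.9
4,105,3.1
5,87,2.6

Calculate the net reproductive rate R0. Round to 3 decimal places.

4.255

lx = nx/n0 = nx/300: 1, 0.76, 0.64, 0.48, 0.35, 0.29
lx·mx by age: 0, 0, 1.024, 1.392, 1.085, 0.754
R0 = Σ lx·mx = 4.255 → 4.255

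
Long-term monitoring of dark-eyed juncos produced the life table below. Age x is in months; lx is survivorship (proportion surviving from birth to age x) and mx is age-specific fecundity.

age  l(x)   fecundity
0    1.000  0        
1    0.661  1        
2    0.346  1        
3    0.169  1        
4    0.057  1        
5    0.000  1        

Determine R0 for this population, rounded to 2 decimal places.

1.23

lx·mx by age: 0, 0.661, 0.346, 0.169, 0.057, 0
R0 = Σ lx·mx = 1.233 → 1.23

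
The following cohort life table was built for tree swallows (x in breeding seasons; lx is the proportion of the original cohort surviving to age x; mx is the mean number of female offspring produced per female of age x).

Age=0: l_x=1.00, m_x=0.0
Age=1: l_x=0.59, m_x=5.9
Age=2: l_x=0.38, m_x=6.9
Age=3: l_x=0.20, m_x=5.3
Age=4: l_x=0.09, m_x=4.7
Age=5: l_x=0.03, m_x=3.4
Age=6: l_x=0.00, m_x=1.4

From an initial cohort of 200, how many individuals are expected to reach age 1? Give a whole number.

Expected survivors = N0 · l_1 = 200 × 0.59 = 118 → 118

118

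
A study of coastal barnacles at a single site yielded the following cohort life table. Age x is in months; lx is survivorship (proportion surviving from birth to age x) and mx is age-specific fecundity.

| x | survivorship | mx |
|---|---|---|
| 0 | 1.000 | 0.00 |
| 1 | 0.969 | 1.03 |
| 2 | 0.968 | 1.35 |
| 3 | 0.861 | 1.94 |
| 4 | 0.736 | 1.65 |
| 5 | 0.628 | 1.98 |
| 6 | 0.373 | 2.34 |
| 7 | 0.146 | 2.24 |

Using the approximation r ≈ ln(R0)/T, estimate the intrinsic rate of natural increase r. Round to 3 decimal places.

0.570

R0 = Σ lx·mx = 0 + 0.99807 + 1.3068 + 1.67034 + 1.2144 + 1.24344 + 0.87282 + 0.32704 = 7.63291
Σ x·lx·mx = 27.22369; T = 27.22369/7.63291 = 3.56662…
r ≈ ln(R0)/T = ln(7.63291)/3.56662… = 0.56986… → 0.570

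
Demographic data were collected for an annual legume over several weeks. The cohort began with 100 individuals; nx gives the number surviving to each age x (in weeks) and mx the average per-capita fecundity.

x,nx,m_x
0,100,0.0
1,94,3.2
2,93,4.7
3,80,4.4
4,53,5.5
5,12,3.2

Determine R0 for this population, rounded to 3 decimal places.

lx = nx/n0 = nx/100: 1, 0.94, 0.93, 0.8, 0.53, 0.12
lx·mx by age: 0, 3.008, 4.371, 3.52, 2.915, 0.384
R0 = Σ lx·mx = 14.198 → 14.198

14.198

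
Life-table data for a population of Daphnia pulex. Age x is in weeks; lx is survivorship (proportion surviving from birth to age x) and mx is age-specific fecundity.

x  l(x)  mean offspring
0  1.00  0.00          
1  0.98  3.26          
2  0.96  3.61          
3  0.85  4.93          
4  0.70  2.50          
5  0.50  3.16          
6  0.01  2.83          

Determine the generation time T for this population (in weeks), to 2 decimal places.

lx·mx: 0, 3.1948, 3.4656, 4.1905, 1.75, 1.58, 0.0283 → R0 = 14.2092
x·lx·mx: 0, 3.1948, 6.9312, 12.5715, 7, 7.9, 0.1698 → Σ = 37.7673
T = 37.7673 / 14.2092 = 2.657947… → 2.66

2.66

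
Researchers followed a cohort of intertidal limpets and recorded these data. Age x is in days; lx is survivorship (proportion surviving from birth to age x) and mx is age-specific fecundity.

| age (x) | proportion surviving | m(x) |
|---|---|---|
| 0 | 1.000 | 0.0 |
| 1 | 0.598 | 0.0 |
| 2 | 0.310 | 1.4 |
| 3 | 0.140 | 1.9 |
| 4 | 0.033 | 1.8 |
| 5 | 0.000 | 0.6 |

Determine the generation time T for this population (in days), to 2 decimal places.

2.51

lx·mx: 0, 0, 0.434, 0.266, 0.0594, 0 → R0 = 0.7594
x·lx·mx: 0, 0, 0.868, 0.798, 0.2376, 0 → Σ = 1.9036
T = 1.9036 / 0.7594 = 2.506716… → 2.51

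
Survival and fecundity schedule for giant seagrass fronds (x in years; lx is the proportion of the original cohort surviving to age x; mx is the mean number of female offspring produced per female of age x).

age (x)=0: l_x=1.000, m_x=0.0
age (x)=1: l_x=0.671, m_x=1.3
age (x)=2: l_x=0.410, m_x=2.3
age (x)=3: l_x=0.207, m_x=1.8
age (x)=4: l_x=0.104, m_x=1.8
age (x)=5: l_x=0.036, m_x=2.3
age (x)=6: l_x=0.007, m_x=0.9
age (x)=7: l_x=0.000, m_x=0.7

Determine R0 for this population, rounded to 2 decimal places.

lx·mx by age: 0, 0.8723, 0.943, 0.3726, 0.1872, 0.0828, 0.0063, 0
R0 = Σ lx·mx = 2.4642 → 2.46

2.46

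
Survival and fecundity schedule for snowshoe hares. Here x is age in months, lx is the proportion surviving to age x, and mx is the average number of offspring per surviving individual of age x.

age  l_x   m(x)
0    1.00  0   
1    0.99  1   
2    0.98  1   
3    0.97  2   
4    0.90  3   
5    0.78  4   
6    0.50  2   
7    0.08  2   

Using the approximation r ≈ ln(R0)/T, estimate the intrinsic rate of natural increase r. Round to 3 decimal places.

R0 = Σ lx·mx = 0 + 0.99 + 0.98 + 1.94 + 2.7 + 3.12 + 1 + 0.16 = 10.89
Σ x·lx·mx = 42.29; T = 42.29/10.89 = 3.88338…
r ≈ ln(R0)/T = ln(10.89)/3.88338… = 0.61489… → 0.615

0.615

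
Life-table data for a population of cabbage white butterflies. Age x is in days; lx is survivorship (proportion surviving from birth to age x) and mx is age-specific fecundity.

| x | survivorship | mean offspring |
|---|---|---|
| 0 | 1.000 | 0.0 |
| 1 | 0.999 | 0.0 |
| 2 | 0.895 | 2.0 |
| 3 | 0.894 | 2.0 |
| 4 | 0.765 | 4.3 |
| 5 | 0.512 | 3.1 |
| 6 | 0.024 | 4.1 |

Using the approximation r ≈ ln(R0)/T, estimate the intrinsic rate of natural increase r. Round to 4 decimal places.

R0 = Σ lx·mx = 0 + 0 + 1.79 + 1.788 + 3.2895 + 1.5872 + 0.0984 = 8.5531
Σ x·lx·mx = 30.6284; T = 30.6284/8.5531 = 3.58097…
r ≈ ln(R0)/T = ln(8.5531)/3.58097… = 0.599361… → 0.5994

0.5994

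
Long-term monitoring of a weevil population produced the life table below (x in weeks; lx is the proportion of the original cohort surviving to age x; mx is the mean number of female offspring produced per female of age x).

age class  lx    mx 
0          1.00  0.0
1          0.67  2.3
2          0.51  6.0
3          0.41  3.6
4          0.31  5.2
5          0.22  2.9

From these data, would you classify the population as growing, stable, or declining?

growing

R0 = Σ lx·mx = 0 + 1.541 + 3.06 + 1.476 + 1.612 + 0.638 = 8.327
R0 > 1, so the population is growing.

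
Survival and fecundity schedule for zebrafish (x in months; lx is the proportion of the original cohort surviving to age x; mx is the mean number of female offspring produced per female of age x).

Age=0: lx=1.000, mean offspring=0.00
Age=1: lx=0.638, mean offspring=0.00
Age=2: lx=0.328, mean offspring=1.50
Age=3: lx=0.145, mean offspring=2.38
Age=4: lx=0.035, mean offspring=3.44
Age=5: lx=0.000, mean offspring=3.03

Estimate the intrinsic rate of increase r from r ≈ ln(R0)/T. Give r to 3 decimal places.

R0 = Σ lx·mx = 0 + 0 + 0.492 + 0.3451 + 0.1204 + 0 = 0.9575
Σ x·lx·mx = 2.5009; T = 2.5009/0.9575 = 2.61191…
r ≈ ln(R0)/T = ln(0.9575)/2.61191… = -0.01663… → -0.017

-0.017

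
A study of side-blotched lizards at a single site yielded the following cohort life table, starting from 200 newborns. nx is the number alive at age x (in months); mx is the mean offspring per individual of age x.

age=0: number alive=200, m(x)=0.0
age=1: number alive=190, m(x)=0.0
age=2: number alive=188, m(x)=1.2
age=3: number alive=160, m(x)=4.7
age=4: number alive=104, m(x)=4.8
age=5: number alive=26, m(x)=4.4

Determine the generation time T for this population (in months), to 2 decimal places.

3.32

lx = nx/n0 = nx/200: 1, 0.95, 0.94, 0.8, 0.52, 0.13
lx·mx: 0, 0, 1.128, 3.76, 2.496, 0.572 → R0 = 7.956
x·lx·mx: 0, 0, 2.256, 11.28, 9.984, 2.86 → Σ = 26.38
T = 26.38 / 7.956 = 3.315737… → 3.32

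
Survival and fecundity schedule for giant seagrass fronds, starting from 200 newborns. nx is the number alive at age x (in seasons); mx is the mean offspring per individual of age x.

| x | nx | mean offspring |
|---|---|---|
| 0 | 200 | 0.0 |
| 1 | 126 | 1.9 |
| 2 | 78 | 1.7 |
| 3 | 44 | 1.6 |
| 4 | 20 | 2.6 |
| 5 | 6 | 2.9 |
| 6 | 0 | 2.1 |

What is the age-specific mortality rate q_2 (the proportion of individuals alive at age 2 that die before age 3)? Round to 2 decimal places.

lx = nx/n0 = nx/200: 1, 0.63, 0.39, 0.22, 0.1, 0.03, 0
q_2 = (l_2 − l_3) / l_2 = (0.39 − 0.22) / 0.39
     = 0.17 / 0.39 = 0.435897… → 0.44

0.44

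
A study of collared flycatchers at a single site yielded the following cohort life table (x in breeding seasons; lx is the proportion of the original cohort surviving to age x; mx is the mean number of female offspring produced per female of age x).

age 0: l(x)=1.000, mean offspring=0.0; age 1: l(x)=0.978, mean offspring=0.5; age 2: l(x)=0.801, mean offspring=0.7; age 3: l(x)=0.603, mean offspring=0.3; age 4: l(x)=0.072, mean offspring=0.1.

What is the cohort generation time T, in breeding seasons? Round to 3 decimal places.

1.763

lx·mx: 0, 0.489, 0.5607, 0.1809, 0.0072 → R0 = 1.2378
x·lx·mx: 0, 0.489, 1.1214, 0.5427, 0.0288 → Σ = 2.1819
T = 2.1819 / 1.2378 = 1.762724… → 1.763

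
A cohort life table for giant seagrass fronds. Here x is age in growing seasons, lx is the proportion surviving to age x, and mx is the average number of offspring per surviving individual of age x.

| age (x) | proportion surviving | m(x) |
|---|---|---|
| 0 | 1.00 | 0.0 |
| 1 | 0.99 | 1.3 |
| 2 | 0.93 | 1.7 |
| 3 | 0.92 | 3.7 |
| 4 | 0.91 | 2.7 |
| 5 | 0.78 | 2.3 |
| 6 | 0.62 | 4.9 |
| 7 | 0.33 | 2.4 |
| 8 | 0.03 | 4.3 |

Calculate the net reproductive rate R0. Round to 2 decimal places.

lx·mx by age: 0, 1.287, 1.581, 3.404, 2.457, 1.794, 3.038, 0.792, 0.129
R0 = Σ lx·mx = 14.482 → 14.48

14.48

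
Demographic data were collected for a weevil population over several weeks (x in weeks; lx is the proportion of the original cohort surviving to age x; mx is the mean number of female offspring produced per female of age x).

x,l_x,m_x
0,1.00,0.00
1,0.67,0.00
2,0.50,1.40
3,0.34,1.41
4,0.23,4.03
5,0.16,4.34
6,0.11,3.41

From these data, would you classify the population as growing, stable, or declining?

R0 = Σ lx·mx = 0 + 0 + 0.7 + 0.4794 + 0.9269 + 0.6944 + 0.3751 = 3.1758
R0 > 1, so the population is growing.

growing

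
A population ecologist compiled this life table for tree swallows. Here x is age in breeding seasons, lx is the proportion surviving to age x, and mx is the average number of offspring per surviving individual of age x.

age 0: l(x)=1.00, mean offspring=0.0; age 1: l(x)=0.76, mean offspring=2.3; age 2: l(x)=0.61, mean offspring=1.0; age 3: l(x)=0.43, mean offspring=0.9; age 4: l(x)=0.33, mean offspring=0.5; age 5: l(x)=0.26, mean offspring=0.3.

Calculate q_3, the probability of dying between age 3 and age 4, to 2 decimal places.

0.23

q_3 = (l_3 − l_4) / l_3 = (0.43 − 0.33) / 0.43
     = 0.1 / 0.43 = 0.232558… → 0.23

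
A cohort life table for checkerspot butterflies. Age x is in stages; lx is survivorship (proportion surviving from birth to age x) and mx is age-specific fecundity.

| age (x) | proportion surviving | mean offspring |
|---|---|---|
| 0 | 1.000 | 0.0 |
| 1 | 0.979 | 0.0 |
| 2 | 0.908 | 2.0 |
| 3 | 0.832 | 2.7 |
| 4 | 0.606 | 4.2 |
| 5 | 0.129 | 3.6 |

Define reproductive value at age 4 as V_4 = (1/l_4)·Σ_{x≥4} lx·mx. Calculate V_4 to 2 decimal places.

4.97

lx·mx for x ≥ 4: 2.5452, 0.4644 → sum = 3.0096
V_4 = 3.0096 / l_4 = 3.0096 / 0.606 = 4.966337… → 4.97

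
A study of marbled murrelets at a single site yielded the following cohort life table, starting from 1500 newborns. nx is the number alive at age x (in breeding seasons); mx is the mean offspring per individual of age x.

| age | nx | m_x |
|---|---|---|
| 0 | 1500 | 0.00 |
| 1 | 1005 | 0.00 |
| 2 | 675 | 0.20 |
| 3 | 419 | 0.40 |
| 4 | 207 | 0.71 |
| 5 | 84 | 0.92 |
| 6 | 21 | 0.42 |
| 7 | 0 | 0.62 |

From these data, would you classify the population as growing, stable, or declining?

declining

lx = nx/n0 = nx/1500: 1, 0.67, 0.45, 0.27933…, 0.138, 0.056, 0.014, 0
R0 = Σ lx·mx = 0 + 0 + 0.09 + 0.111733… + 0.09798 + 0.05152 + 0.00588 + 0 = 0.357113…
R0 < 1, so the population is declining.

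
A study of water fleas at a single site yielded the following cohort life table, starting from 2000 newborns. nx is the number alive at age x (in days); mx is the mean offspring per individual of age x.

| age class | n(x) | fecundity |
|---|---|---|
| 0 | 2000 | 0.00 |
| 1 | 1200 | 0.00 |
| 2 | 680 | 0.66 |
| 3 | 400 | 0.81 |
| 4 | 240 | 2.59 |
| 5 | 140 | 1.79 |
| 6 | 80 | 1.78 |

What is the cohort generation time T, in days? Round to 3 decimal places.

3.616

lx = nx/n0 = nx/2000: 1, 0.6, 0.34, 0.2, 0.12, 0.07, 0.04
lx·mx: 0, 0, 0.2244, 0.162, 0.3108, 0.1253, 0.0712 → R0 = 0.8937
x·lx·mx: 0, 0, 0.4488, 0.486, 1.2432, 0.6265, 0.4272 → Σ = 3.2317
T = 3.2317 / 0.8937 = 3.61609… → 3.616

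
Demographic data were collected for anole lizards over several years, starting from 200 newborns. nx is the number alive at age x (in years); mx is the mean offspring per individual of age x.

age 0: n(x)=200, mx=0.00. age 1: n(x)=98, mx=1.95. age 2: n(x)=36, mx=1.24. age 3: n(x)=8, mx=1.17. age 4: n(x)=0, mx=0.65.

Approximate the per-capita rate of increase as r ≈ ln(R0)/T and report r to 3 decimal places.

lx = nx/n0 = nx/200: 1, 0.49, 0.18, 0.04, 0
R0 = Σ lx·mx = 0 + 0.9555 + 0.2232 + 0.0468 + 0 = 1.2255
Σ x·lx·mx = 1.5423; T = 1.5423/1.2255 = 1.25851…
r ≈ ln(R0)/T = ln(1.2255)/1.25851… = 0.16158… → 0.162

0.162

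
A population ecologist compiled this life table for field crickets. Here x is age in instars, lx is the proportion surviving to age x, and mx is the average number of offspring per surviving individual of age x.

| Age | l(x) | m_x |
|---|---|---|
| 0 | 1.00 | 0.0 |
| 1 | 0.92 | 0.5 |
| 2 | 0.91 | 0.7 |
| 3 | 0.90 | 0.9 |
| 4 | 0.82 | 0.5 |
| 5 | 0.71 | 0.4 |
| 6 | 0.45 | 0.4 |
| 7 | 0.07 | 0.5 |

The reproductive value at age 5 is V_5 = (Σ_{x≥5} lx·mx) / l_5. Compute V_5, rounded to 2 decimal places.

0.70

lx·mx for x ≥ 5: 0.284, 0.18, 0.035 → sum = 0.499
V_5 = 0.499 / l_5 = 0.499 / 0.71 = 0.702817… → 0.70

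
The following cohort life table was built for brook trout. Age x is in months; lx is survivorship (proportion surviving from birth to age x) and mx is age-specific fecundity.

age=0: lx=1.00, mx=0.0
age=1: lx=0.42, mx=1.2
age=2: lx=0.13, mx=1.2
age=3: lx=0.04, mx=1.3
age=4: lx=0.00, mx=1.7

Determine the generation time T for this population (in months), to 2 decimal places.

lx·mx: 0, 0.504, 0.156, 0.052, 0 → R0 = 0.712
x·lx·mx: 0, 0.504, 0.312, 0.156, 0 → Σ = 0.972
T = 0.972 / 0.712 = 1.365169… → 1.37

1.37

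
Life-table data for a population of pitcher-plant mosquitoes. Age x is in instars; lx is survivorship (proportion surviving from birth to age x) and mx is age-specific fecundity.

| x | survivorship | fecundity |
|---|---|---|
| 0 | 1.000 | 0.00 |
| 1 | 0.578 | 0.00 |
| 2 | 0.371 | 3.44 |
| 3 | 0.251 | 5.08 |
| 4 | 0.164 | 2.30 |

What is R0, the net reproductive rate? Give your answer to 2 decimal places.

lx·mx by age: 0, 0, 1.27624, 1.27508, 0.3772
R0 = Σ lx·mx = 2.92852 → 2.93

2.93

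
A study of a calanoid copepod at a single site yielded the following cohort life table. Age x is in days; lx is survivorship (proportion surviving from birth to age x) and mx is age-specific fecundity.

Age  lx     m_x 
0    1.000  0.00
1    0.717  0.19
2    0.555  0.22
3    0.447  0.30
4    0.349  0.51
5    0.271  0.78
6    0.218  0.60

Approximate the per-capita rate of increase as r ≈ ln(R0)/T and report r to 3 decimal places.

-0.025

R0 = Σ lx·mx = 0 + 0.13623 + 0.1221 + 0.1341 + 0.17799 + 0.21138 + 0.1308 = 0.9126
Σ x·lx·mx = 3.33639; T = 3.33639/0.9126 = 3.65592…
r ≈ ln(R0)/T = ln(0.9126)/3.65592… = -0.02502… → -0.025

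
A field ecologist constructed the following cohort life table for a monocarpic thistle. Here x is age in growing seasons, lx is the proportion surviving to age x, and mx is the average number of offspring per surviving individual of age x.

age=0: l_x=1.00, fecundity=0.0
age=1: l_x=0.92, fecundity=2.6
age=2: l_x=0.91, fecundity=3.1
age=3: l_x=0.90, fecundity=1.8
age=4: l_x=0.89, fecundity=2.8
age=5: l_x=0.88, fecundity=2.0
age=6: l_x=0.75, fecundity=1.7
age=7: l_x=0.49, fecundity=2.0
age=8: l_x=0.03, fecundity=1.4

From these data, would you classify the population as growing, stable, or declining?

R0 = Σ lx·mx = 0 + 2.392 + 2.821 + 1.62 + 2.492 + 1.76 + 1.275 + 0.98 + 0.042 = 13.382
R0 > 1, so the population is growing.

growing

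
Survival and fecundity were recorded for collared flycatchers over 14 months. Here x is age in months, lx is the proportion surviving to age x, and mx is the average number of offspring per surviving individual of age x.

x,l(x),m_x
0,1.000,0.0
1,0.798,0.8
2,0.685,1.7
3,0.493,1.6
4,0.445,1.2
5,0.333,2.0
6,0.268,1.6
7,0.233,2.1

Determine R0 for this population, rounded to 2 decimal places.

4.71

lx·mx by age: 0, 0.6384, 1.1645, 0.7888, 0.534, 0.666, 0.4288, 0.4893
R0 = Σ lx·mx = 4.7098 → 4.71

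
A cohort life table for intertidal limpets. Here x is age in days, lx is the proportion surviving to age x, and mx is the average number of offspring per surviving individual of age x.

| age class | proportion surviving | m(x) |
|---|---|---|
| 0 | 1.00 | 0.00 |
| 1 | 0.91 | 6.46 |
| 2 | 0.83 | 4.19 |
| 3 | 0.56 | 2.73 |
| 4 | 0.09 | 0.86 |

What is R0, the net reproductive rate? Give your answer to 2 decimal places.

10.96

lx·mx by age: 0, 5.8786, 3.4777, 1.5288, 0.0774
R0 = Σ lx·mx = 10.9625 → 10.96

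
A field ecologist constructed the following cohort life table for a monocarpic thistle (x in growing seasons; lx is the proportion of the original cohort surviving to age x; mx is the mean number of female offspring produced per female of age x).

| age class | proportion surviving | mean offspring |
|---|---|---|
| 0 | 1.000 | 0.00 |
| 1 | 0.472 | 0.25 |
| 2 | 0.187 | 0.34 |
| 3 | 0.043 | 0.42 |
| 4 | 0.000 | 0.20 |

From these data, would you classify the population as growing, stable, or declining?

R0 = Σ lx·mx = 0 + 0.118 + 0.06358 + 0.01806 + 0 = 0.19964
R0 < 1, so the population is declining.

declining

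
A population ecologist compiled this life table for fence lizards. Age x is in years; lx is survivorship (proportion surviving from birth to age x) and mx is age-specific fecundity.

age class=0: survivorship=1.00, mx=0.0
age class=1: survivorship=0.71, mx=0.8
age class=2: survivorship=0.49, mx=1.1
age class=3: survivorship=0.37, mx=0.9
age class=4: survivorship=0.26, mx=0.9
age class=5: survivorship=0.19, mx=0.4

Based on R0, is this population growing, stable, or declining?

R0 = Σ lx·mx = 0 + 0.568 + 0.539 + 0.333 + 0.234 + 0.076 = 1.75
R0 > 1, so the population is growing.

growing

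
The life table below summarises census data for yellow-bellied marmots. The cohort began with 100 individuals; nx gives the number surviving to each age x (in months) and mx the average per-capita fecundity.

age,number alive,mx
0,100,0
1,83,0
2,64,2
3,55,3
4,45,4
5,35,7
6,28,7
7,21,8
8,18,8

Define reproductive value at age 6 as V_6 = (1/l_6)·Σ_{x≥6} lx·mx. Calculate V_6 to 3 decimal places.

lx = nx/n0 = nx/100: 1, 0.83, 0.64, 0.55, 0.45, 0.35, 0.28, 0.21, 0.18
lx·mx for x ≥ 6: 1.96, 1.68, 1.44 → sum = 5.08
V_6 = 5.08 / l_6 = 5.08 / 0.28 = 18.142857… → 18.143

18.143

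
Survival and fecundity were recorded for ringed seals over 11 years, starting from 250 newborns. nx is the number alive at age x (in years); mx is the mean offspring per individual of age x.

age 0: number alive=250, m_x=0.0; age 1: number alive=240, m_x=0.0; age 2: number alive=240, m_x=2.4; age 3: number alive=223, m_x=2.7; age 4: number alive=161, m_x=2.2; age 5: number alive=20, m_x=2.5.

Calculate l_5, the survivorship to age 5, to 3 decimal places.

l_5 = n_5/n_0 = 20/250 = 0.08 → 0.080

0.080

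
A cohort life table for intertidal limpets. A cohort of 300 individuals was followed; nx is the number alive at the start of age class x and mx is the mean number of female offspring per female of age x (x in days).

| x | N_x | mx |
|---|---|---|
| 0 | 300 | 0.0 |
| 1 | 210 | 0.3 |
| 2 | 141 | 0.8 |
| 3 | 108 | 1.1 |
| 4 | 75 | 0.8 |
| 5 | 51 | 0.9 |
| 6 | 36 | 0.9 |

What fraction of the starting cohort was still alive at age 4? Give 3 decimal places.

l_4 = n_4/n_0 = 75/300 = 0.25 → 0.250

0.250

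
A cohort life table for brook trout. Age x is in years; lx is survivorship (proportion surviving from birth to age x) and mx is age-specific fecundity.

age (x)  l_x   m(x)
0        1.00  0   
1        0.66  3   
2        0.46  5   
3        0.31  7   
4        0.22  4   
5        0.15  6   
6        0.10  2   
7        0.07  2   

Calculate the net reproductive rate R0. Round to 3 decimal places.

8.570

lx·mx by age: 0, 1.98, 2.3, 2.17, 0.88, 0.9, 0.2, 0.14
R0 = Σ lx·mx = 8.57 → 8.570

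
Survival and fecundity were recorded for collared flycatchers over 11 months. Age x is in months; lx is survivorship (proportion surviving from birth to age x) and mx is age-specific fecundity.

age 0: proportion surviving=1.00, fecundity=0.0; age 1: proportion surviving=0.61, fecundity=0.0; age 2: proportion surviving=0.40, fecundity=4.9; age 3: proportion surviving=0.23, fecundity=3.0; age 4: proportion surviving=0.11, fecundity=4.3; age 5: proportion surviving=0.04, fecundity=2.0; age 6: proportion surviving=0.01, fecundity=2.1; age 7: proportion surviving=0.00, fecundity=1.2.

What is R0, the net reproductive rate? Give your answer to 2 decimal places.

3.22

lx·mx by age: 0, 0, 1.96, 0.69, 0.473, 0.08, 0.021, 0
R0 = Σ lx·mx = 3.224 → 3.22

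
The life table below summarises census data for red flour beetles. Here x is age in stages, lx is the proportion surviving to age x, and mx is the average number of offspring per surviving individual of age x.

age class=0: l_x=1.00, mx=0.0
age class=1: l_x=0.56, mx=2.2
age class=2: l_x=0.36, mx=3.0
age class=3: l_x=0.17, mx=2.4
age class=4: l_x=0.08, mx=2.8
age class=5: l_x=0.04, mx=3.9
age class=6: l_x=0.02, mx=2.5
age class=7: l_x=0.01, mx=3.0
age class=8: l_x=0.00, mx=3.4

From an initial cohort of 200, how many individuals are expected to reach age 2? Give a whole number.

72

Expected survivors = N0 · l_2 = 200 × 0.36 = 72 → 72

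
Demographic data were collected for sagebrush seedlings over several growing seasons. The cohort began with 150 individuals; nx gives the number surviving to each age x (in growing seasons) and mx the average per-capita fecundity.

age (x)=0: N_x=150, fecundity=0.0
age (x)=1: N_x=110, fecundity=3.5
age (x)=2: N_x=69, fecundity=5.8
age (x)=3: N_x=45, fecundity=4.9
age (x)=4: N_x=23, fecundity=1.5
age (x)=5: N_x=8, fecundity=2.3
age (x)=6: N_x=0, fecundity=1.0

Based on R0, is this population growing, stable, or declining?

lx = nx/n0 = nx/150: 1, 0.73333…, 0.46, 0.3, 0.15333…, 0.05333…, 0
R0 = Σ lx·mx = 0 + 2.566667… + 2.668 + 1.47 + 0.23… + 0.122667… + 0 = 7.057333…
R0 > 1, so the population is growing.

growing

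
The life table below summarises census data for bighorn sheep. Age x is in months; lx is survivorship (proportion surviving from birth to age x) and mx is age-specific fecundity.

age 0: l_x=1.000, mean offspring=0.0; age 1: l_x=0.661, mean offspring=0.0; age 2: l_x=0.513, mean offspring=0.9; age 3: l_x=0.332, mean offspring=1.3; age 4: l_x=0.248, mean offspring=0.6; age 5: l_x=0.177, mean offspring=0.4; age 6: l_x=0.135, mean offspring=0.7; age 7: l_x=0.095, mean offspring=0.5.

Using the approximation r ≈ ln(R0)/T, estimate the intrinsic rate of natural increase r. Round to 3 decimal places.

0.070

R0 = Σ lx·mx = 0 + 0 + 0.4617 + 0.4316 + 0.1488 + 0.0708 + 0.0945 + 0.0475 = 1.2549
Σ x·lx·mx = 4.0669; T = 4.0669/1.2549 = 3.24082…
r ≈ ln(R0)/T = ln(1.2549)/3.24082… = 0.07006… → 0.070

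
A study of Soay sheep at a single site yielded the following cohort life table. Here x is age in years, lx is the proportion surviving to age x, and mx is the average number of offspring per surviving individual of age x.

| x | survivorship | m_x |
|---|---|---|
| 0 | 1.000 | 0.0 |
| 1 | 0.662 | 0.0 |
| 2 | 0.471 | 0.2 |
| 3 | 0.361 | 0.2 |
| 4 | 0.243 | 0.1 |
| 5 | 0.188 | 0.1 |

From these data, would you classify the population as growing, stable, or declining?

R0 = Σ lx·mx = 0 + 0 + 0.0942 + 0.0722 + 0.0243 + 0.0188 = 0.2095
R0 < 1, so the population is declining.

declining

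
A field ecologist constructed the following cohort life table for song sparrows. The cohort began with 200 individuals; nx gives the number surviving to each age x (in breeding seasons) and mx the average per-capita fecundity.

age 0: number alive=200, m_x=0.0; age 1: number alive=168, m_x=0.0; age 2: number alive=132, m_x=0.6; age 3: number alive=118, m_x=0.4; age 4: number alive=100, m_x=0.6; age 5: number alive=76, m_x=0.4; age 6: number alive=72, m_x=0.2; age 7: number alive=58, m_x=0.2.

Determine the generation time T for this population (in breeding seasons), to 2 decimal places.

3.54

lx = nx/n0 = nx/200: 1, 0.84, 0.66, 0.59, 0.5, 0.38, 0.36, 0.29
lx·mx: 0, 0, 0.396, 0.236, 0.3, 0.152, 0.072, 0.058 → R0 = 1.214
x·lx·mx: 0, 0, 0.792, 0.708, 1.2, 0.76, 0.432, 0.406 → Σ = 4.298
T = 4.298 / 1.214 = 3.540362… → 3.54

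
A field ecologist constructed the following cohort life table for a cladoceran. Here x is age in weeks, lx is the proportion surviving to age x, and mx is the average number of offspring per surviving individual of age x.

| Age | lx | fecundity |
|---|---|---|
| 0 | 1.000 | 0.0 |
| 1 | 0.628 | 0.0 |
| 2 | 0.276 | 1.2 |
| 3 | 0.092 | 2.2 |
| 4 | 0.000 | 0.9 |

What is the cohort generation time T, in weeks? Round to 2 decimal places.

2.38

lx·mx: 0, 0, 0.3312, 0.2024, 0 → R0 = 0.5336
x·lx·mx: 0, 0, 0.6624, 0.6072, 0 → Σ = 1.2696
T = 1.2696 / 0.5336 = 2.37931… → 2.38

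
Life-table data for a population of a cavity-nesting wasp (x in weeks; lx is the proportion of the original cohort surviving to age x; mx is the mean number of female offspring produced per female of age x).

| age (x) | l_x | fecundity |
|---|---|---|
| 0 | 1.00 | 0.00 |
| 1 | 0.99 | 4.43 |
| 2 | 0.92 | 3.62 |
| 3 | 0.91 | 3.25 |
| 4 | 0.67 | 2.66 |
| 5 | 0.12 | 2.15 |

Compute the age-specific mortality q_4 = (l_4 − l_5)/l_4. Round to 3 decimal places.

q_4 = (l_4 − l_5) / l_4 = (0.67 − 0.12) / 0.67
     = 0.55 / 0.67 = 0.820896… → 0.821

0.821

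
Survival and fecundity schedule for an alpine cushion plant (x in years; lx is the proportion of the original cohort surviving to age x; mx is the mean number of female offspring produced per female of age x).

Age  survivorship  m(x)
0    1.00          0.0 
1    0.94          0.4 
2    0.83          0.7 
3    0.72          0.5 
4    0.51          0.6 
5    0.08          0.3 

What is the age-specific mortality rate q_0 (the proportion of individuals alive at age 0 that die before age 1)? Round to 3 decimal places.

0.060

q_0 = (l_0 − l_1) / l_0 = (1 − 0.94) / 1
     = 0.06 / 1 = 0.06 → 0.060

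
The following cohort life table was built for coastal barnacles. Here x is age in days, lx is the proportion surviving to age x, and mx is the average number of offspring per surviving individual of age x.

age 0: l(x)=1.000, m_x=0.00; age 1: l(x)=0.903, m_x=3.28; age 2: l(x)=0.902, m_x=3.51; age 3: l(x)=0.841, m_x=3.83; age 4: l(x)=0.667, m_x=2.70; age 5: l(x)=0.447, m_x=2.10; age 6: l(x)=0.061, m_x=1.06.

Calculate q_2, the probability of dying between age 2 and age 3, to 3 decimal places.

0.068

q_2 = (l_2 − l_3) / l_2 = (0.902 − 0.841) / 0.902
     = 0.061 / 0.902 = 0.067627… → 0.068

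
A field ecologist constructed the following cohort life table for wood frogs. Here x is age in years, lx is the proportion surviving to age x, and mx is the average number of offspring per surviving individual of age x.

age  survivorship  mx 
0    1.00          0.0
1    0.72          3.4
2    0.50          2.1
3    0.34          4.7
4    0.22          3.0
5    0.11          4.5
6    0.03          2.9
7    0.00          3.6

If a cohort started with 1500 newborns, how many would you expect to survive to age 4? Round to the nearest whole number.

330

Expected survivors = N0 · l_4 = 1500 × 0.22 = 330 → 330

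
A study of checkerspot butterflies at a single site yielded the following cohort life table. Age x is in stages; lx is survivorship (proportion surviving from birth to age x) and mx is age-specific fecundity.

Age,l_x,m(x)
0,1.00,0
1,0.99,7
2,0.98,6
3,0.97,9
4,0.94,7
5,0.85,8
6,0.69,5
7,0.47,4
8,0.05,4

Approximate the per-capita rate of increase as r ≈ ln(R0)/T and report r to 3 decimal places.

R0 = Σ lx·mx = 0 + 6.93 + 5.88 + 8.73 + 6.58 + 6.8 + 3.45 + 1.88 + 0.2 = 40.45
Σ x·lx·mx = 140.66; T = 140.66/40.45 = 3.47738…
r ≈ ln(R0)/T = ln(40.45)/3.47738… = 1.06404… → 1.064

1.064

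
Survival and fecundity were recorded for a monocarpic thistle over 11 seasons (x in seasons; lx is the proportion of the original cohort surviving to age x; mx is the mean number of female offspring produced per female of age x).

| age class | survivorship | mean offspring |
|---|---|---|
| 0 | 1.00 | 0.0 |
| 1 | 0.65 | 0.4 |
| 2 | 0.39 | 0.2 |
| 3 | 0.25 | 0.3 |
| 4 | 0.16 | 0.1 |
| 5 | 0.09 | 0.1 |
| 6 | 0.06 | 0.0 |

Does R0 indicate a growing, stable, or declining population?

R0 = Σ lx·mx = 0 + 0.26 + 0.078 + 0.075 + 0.016 + 0.009 + 0 = 0.438
R0 < 1, so the population is declining.

declining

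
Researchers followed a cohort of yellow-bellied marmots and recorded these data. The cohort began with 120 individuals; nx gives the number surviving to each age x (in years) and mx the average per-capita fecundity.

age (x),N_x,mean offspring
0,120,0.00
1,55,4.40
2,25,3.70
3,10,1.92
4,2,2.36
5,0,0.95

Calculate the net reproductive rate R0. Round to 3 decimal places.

2.987

lx = nx/n0 = nx/120: 1, 0.45833…, 0.20833…, 0.08333…, 0.01667…, 0
lx·mx by age: 0, 2.016667…, 0.770833…, 0.16…, 0.039333…, 0
R0 = Σ lx·mx = 2.986833… → 2.987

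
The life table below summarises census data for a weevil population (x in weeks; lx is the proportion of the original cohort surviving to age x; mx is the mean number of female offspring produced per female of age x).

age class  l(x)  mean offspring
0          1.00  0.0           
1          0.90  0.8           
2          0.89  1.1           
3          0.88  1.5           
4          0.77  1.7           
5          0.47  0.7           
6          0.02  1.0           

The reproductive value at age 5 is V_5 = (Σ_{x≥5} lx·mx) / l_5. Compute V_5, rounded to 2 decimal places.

0.74

lx·mx for x ≥ 5: 0.329, 0.02 → sum = 0.349
V_5 = 0.349 / l_5 = 0.349 / 0.47 = 0.742553… → 0.74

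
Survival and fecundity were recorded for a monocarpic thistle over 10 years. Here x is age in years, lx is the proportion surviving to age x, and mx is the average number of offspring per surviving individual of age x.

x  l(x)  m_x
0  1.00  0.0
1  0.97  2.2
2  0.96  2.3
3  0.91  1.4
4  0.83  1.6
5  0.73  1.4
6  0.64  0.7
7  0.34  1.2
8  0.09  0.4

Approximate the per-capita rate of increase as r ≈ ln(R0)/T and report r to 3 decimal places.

0.726

R0 = Σ lx·mx = 0 + 2.134 + 2.208 + 1.274 + 1.328 + 1.022 + 0.448 + 0.408 + 0.036 = 8.858
Σ x·lx·mx = 26.626; T = 26.626/8.858 = 3.00587…
r ≈ ln(R0)/T = ln(8.858)/3.00587… = 0.72569… → 0.726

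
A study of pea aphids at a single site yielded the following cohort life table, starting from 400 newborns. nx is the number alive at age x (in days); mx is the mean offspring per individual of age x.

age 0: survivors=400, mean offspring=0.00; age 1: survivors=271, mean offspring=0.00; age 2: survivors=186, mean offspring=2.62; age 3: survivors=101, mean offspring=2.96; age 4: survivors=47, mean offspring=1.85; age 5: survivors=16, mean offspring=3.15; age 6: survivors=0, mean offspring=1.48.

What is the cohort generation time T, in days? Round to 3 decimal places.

lx = nx/n0 = nx/400: 1, 0.6775, 0.465, 0.2525, 0.1175, 0.04, 0
lx·mx: 0, 0, 1.2183, 0.7474, 0.217375, 0.126, 0 → R0 = 2.309075
x·lx·mx: 0, 0, 2.4366, 2.2422, 0.8695, 0.63, 0 → Σ = 6.1783
T = 6.1783 / 2.309075 = 2.67566… → 2.676

2.676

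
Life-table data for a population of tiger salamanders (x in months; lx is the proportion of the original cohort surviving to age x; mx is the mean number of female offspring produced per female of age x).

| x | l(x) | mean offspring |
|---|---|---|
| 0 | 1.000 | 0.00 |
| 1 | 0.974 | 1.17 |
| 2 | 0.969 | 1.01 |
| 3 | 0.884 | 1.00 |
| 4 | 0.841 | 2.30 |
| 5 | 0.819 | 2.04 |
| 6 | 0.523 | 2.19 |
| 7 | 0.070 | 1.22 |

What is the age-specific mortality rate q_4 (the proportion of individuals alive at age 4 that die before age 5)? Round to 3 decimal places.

0.026

q_4 = (l_4 − l_5) / l_4 = (0.841 − 0.819) / 0.841
     = 0.022 / 0.841 = 0.026159… → 0.026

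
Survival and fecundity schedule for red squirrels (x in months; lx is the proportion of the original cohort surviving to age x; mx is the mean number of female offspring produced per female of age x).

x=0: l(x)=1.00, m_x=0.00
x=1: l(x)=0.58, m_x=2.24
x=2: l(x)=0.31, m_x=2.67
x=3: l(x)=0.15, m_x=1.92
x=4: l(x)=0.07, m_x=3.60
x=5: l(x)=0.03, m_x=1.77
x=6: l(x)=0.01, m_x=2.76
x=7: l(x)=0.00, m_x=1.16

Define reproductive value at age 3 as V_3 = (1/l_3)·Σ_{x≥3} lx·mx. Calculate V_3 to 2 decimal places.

lx·mx for x ≥ 3: 0.288, 0.252, 0.0531, 0.0276, 0 → sum = 0.6207
V_3 = 0.6207 / l_3 = 0.6207 / 0.15 = 4.138 → 4.14

4.14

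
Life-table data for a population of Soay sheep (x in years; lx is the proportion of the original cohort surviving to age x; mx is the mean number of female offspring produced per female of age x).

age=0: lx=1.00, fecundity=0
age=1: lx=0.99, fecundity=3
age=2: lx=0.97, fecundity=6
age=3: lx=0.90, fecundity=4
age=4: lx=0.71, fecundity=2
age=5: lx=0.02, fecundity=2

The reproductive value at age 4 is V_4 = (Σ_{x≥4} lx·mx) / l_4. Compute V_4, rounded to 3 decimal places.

2.056

lx·mx for x ≥ 4: 1.42, 0.04 → sum = 1.46
V_4 = 1.46 / l_4 = 1.46 / 0.71 = 2.056338… → 2.056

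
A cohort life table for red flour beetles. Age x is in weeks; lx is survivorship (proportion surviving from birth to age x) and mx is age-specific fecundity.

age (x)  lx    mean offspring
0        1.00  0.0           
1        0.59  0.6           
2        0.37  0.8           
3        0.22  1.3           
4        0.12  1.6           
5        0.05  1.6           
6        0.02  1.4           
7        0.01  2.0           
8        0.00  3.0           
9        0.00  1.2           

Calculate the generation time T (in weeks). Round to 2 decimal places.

lx·mx: 0, 0.354, 0.296, 0.286, 0.192, 0.08, 0.028, 0.02, 0, 0 → R0 = 1.256
x·lx·mx: 0, 0.354, 0.592, 0.858, 0.768, 0.4, 0.168, 0.14, 0, 0 → Σ = 3.28
T = 3.28 / 1.256 = 2.611465… → 2.61

2.61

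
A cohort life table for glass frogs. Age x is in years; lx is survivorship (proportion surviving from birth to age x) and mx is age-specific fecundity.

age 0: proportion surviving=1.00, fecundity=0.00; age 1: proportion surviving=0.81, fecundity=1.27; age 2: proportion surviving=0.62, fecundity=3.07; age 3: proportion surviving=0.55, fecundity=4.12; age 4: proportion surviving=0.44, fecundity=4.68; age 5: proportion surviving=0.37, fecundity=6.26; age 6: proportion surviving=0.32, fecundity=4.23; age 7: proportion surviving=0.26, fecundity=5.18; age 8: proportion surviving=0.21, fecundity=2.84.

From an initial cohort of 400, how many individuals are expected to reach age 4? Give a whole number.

176

Expected survivors = N0 · l_4 = 400 × 0.44 = 176 → 176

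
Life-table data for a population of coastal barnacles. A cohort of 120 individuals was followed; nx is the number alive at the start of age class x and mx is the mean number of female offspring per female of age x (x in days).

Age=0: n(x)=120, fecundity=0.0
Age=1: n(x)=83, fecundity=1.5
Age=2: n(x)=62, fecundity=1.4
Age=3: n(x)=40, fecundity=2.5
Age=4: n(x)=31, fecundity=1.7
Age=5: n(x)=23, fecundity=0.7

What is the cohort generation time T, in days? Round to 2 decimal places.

lx = nx/n0 = nx/120: 1, 0.69167…, 0.51667…, 0.33333…, 0.25833…, 0.19167…
lx·mx: 0, 1.0375…, 0.723333…, 0.833333…, 0.439167…, 0.134167… → R0 = 3.1675…
x·lx·mx: 0, 1.0375…, 1.446667…, 2.5…, 1.756667…, 0.670833… → Σ = 7.411667…
T = 7.411667… / 3.1675… = 2.339911… → 2.34

2.34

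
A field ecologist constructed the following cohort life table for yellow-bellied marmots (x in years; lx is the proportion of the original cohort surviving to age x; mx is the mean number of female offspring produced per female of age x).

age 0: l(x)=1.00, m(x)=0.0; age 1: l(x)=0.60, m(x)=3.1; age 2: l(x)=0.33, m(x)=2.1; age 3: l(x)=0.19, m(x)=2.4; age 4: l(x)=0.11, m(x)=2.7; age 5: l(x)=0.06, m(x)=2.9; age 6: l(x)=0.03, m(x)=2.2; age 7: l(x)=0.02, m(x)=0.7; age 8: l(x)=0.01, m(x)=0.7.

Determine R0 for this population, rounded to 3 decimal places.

lx·mx by age: 0, 1.86, 0.693, 0.456, 0.297, 0.174, 0.066, 0.014, 0.007
R0 = Σ lx·mx = 3.567 → 3.567

3.567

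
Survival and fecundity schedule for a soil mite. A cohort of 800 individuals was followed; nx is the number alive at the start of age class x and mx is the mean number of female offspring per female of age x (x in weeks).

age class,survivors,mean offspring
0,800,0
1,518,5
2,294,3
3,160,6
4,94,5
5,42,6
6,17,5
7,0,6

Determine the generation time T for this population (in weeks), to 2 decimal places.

lx = nx/n0 = nx/800: 1, 0.6475, 0.3675, 0.2, 0.1175, 0.0525, 0.02125, 0
lx·mx: 0, 3.2375, 1.1025, 1.2, 0.5875, 0.315, 0.10625, 0 → R0 = 6.54875
x·lx·mx: 0, 3.2375, 2.205, 3.6, 2.35, 1.575, 0.6375, 0 → Σ = 13.605
T = 13.605 / 6.54875 = 2.077496… → 2.08

2.08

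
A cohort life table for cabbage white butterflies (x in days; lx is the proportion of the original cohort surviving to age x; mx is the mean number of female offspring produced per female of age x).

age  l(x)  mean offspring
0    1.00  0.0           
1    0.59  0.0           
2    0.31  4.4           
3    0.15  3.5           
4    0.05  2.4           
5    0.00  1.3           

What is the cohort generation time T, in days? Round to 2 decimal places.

2.38

lx·mx: 0, 0, 1.364, 0.525, 0.12, 0 → R0 = 2.009
x·lx·mx: 0, 0, 2.728, 1.575, 0.48, 0 → Σ = 4.783
T = 4.783 / 2.009 = 2.380786… → 2.38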